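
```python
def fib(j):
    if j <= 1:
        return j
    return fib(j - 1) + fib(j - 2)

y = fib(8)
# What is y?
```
Call trace (a repeated sub-call is expanded the first time; later identical calls just restate its return value):
fib(j=8)
  fib(j=7)
    fib(j=6)
      fib(j=5)
        fib(j=4)
          fib(j=3)
            fib(j=2)
              fib(j=1)
              -> return 1
              fib(j=0)
              -> return 0
            -> return 1
            fib(j=1)
            -> return 1
          -> return 2
          fib(j=2) -> return 1  (same call as traced above)
        -> return 3
        fib(j=3) -> return 2  (same call as traced above)
      -> return 5
      fib(j=4) -> return 3  (same call as traced above)
    -> return 8
    fib(j=5) -> return 5  (same call as traced above)
  -> return 13
  fib(j=6) -> return 8  (same call as traced above)
-> return 21

Final answer: 21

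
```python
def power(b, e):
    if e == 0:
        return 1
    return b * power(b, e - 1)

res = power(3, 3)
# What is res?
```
Call trace:
power(b=3, e=3)
  power(b=3, e=2)
    power(b=3, e=1)
      power(b=3, e=0)
      -> return 1
    -> return 3
  -> return 9
-> return 27

Final answer: 27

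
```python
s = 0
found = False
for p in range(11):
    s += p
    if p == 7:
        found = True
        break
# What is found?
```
Trace:
  s=0
  s=0, found=False
  s=0, found=False, p=0
  s=1, found=False, p=1
  s=3, found=False, p=2
  s=6, found=False, p=3
  s=10, found=False, p=4
  s=15, found=False, p=5
  s=21, found=False, p=6
  s=28, found=True, p=7

Final answer: True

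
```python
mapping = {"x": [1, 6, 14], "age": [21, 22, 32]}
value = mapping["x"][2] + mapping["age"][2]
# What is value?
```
Trace:
  mapping={'x': [1, 6, 14], 'age': [21, 22, 32]}
  mapping={'x': [1, 6, 14], 'age': [21, 22, 32]}, value=46

Final answer: 46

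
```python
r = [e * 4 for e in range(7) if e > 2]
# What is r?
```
Trace:
  e=0
  e=1
  e=2
  e=3
  e=4
  e=5
  e=6
  r=[12, 16, 20, 24]

Final answer: [12, 16, 20, 24]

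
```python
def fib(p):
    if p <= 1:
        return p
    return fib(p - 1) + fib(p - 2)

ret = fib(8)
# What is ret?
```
Call trace (a repeated sub-call is expanded the first time; later identical calls just restate its return value):
fib(p=8)
  fib(p=7)
    fib(p=6)
      fib(p=5)
        fib(p=4)
          fib(p=3)
            fib(p=2)
              fib(p=1)
              -> return 1
              fib(p=0)
              -> return 0
            -> return 1
            fib(p=1)
            -> return 1
          -> return 2
          fib(p=2) -> return 1  (same call as traced above)
        -> return 3
        fib(p=3) -> return 2  (same call as traced above)
      -> return 5
      fib(p=4) -> return 3  (same call as traced above)
    -> return 8
    fib(p=5) -> return 5  (same call as traced above)
  -> return 13
  fib(p=6) -> return 8  (same call as traced above)
-> return 21

Final answer: 21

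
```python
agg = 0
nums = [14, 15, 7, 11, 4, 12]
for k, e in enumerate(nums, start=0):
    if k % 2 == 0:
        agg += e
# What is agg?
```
Trace:
  agg=0
  agg=14, k=0, e=14
  agg=14, k=1, e=15
  agg=21, k=2, e=7
  agg=21, k=3, e=11
  agg=25, k=4, e=4
  agg=25, k=5, e=12

Final answer: 25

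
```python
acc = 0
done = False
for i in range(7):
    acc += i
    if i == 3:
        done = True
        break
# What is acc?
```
Trace:
  acc=0
  acc=0, done=False
  acc=0, done=False, i=0
  acc=1, done=False, i=1
  acc=3, done=False, i=2
  acc=6, done=True, i=3

Final answer: 6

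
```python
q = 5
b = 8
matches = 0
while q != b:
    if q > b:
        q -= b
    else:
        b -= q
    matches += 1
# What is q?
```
Trace:
  q=5
  q=5, b=8
  q=5, b=8, matches=0
  q=5, b=3, matches=1
  q=2, b=3, matches=2
  q=2, b=1, matches=3
  q=1, b=1, matches=4

Final answer: 1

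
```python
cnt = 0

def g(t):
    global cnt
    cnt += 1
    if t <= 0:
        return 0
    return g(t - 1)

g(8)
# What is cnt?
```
Call trace:
g(t=8)
  g(t=7)
    g(t=6)
      g(t=5)
        g(t=4)
          g(t=3)
            g(t=2)
              g(t=1)
                g(t=0)
                -> return 0
              -> return 0
            -> return 0
          -> return 0
        -> return 0
      -> return 0
    -> return 0
  -> return 0
-> return 0

cnt is incremented once per call. g is entered once for each t = 8, 7, 6, 5, 4, 3, 2, 1, 0 (the t <= 0 call returns without recursing), i.e. 8 + 1 calls.
cnt = 9

Final answer: 9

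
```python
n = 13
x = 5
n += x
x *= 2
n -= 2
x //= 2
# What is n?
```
Trace:
  n=13
  n=13, x=5
  n=18, x=5
  n=18, x=10
  n=16, x=10
  n=16, x=5

Final answer: 16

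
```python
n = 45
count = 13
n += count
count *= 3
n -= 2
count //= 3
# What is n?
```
Trace:
  n=45
  n=45, count=13
  n=58, count=13
  n=58, count=39
  n=56, count=39
  n=56, count=13

Final answer: 56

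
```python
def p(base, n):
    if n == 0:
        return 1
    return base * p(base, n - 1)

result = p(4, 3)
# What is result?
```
Call trace:
p(base=4, n=3)
  p(base=4, n=2)
    p(base=4, n=1)
      p(base=4, n=0)
      -> return 1
    -> return 4
  -> return 16
-> return 64

Final answer: 64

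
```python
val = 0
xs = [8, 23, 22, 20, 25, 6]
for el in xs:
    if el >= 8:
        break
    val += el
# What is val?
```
Trace:
  val=0
  val=0, el=8

Final answer: 0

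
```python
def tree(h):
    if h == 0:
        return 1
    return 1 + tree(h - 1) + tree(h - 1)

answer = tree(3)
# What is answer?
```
Call trace (a repeated sub-call is expanded the first time; later identical calls just restate its return value):
tree(h=3)
  tree(h=2)
    tree(h=1)
      tree(h=0)
      -> return 1
      tree(h=0)
      -> return 1
    -> return 3
    tree(h=1) -> return 3  (same call as traced above)
  -> return 7
  tree(h=2) -> return 7  (same call as traced above)
-> return 15

Final answer: 15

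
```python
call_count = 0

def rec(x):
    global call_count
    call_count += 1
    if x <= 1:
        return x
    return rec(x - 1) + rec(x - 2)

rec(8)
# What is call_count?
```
Call trace (a repeated sub-call is expanded the first time; later identical calls just restate its return value):
rec(x=8)
  rec(x=7)
    rec(x=6)
      rec(x=5)
        rec(x=4)
          rec(x=3)
            rec(x=2)
              rec(x=1)
              -> return 1
              rec(x=0)
              -> return 0
            -> return 1
            rec(x=1)
            -> return 1
          -> return 2
          rec(x=2) -> return 1  (same call as traced above)
        -> return 3
        rec(x=3) -> return 2  (same call as traced above)
      -> return 5
      rec(x=4) -> return 3  (same call as traced above)
    -> return 8
    rec(x=5) -> return 5  (same call as traced above)
  -> return 13
  rec(x=6) -> return 8  (same call as traced above)
-> return 21

call_count is incremented once per call, so count the calls in each subtree. Let C(x) = number of calls made by rec(x).
C(0) = C(1) = 1 (base case, no recursion); C(x) = 1 + C(x - 1) + C(x - 2) otherwise.
C(2) = 1 + C(1) + C(0) = 1 + 1 + 1 = 3
C(3) = 1 + C(2) + C(1) = 1 + 3 + 1 = 5
C(4) = 1 + C(3) + C(2) = 1 + 5 + 3 = 9
C(5) = 1 + C(4) + C(3) = 1 + 9 + 5 = 15
C(6) = 1 + C(5) + C(4) = 1 + 15 + 9 = 25
C(7) = 1 + C(6) + C(5) = 1 + 25 + 15 = 41
C(8) = 1 + C(7) + C(6) = 1 + 41 + 25 = 67
call_count = C(8) = 67

Final answer: 67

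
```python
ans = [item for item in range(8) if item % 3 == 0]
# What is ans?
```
Trace:
  item=0
  item=1
  item=2
  item=3
  item=4
  item=5
  item=6
  item=7
  ans=[0, 3, 6]

Final answer: [0, 3, 6]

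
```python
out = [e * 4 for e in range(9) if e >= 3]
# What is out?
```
Trace:
  e=0
  e=1
  e=2
  e=3
  e=4
  e=5
  e=6
  e=7
  e=8
  out=[12, 16, 20, 24, 28, 32]

Final answer: [12, 16, 20, 24, 28, 32]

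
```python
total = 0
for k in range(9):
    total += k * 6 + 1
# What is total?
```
Trace:
  total=0
  total=1, k=0
  total=8, k=1
  total=21, k=2
  total=40, k=3
  total=65, k=4
  total=96, k=5
  total=133, k=6
  total=176, k=7
  total=225, k=8

Final answer: 225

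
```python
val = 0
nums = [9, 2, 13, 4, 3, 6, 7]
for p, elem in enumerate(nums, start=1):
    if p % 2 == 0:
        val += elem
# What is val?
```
Trace:
  val=0
  val=0, p=1, elem=9
  val=2, p=2, elem=2
  val=2, p=3, elem=13
  val=6, p=4, elem=4
  val=6, p=5, elem=3
  val=12, p=6, elem=6
  val=12, p=7, elem=7

Final answer: 12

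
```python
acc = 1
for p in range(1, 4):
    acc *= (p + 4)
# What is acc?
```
Trace:
  acc=1
  acc=5, p=1
  acc=30, p=2
  acc=210, p=3

Final answer: 210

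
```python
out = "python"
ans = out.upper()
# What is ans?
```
Trace:
  out='python'
  out='python', ans='PYTHON'

Final answer: 'PYTHON'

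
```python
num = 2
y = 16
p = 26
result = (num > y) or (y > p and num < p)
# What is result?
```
Trace:
  num=2
  num=2, y=16
  num=2, y=16, p=26
  num=2, y=16, p=26, result=False

Final answer: False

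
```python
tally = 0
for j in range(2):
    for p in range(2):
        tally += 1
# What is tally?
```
Trace:
  tally=0
  tally=1, j=0, p=0
  tally=2, j=0, p=1
  tally=3, j=1, p=0
  tally=4, j=1, p=1

Final answer: 4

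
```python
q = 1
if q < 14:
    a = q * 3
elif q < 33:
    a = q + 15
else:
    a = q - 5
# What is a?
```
Trace:
  q=1
  q=1, a=3

Final answer: 3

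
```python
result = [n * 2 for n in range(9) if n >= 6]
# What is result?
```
Trace:
  n=0
  n=1
  n=2
  n=3
  n=4
  n=5
  n=6
  n=7
  n=8
  result=[12, 14, 16]

Final answer: [12, 14, 16]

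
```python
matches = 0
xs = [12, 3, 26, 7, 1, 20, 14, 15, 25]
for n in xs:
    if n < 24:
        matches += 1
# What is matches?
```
Trace:
  matches=0
  matches=1, n=12
  matches=2, n=3
  matches=2, n=26
  matches=3, n=7
  matches=4, n=1
  matches=5, n=20
  matches=6, n=14
  matches=7, n=15
  matches=7, n=25

Final answer: 7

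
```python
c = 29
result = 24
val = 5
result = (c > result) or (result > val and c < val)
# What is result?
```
Trace:
  c=29
  c=29, result=24
  c=29, result=24, val=5
  c=29, result=True, val=5

Final answer: True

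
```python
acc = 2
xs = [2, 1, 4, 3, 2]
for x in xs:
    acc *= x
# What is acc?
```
Trace:
  acc=2
  acc=4, x=2
  acc=4, x=1
  acc=16, x=4
  acc=48, x=3
  acc=96, x=2

Final answer: 96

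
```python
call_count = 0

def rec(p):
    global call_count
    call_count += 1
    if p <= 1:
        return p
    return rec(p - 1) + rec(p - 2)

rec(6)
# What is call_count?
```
Call trace (a repeated sub-call is expanded the first time; later identical calls just restate its return value):
rec(p=6)
  rec(p=5)
    rec(p=4)
      rec(p=3)
        rec(p=2)
          rec(p=1)
          -> return 1
          rec(p=0)
          -> return 0
        -> return 1
        rec(p=1)
        -> return 1
      -> return 2
      rec(p=2) -> return 1  (same call as traced above)
    -> return 3
    rec(p=3) -> return 2  (same call as traced above)
  -> return 5
  rec(p=4) -> return 3  (same call as traced above)
-> return 8

call_count is incremented once per call, so count the calls in each subtree. Let C(p) = number of calls made by rec(p).
C(0) = C(1) = 1 (base case, no recursion); C(p) = 1 + C(p - 1) + C(p - 2) otherwise.
C(2) = 1 + C(1) + C(0) = 1 + 1 + 1 = 3
C(3) = 1 + C(2) + C(1) = 1 + 3 + 1 = 5
C(4) = 1 + C(3) + C(2) = 1 + 5 + 3 = 9
C(5) = 1 + C(4) + C(3) = 1 + 9 + 5 = 15
C(6) = 1 + C(5) + C(4) = 1 + 15 + 9 = 25
call_count = C(6) = 25

Final answer: 25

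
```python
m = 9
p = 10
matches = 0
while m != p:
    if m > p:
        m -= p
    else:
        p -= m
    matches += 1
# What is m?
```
Trace:
  m=9
  m=9, p=10
  m=9, p=10, matches=0
  m=9, p=1, matches=1
  m=8, p=1, matches=2
  m=7, p=1, matches=3
  m=6, p=1, matches=4
  m=5, p=1, matches=5
  m=4, p=1, matches=6
  m=3, p=1, matches=7
  m=2, p=1, matches=8
  m=1, p=1, matches=9

Final answer: 1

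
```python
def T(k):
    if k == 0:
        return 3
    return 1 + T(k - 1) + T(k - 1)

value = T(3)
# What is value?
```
Call trace (a repeated sub-call is expanded the first time; later identical calls just restate its return value):
T(k=3)
  T(k=2)
    T(k=1)
      T(k=0)
      -> return 3
      T(k=0)
      -> return 3
    -> return 7
    T(k=1) -> return 7  (same call as traced above)
  -> return 15
  T(k=2) -> return 15  (same call as traced above)
-> return 31

Final answer: 31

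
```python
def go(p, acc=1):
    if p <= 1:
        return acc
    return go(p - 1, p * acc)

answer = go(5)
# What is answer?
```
Call trace:
go(p=5, acc=1)
  go(p=4, acc=5)
    go(p=3, acc=20)
      go(p=2, acc=60)
        go(p=1, acc=120)
        -> return 120
      -> return 120
    -> return 120
  -> return 120
-> return 120

Final answer: 120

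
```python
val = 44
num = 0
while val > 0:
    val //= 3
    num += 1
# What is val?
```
Trace:
  val=44
  val=44, num=0
  val=14, num=1
  val=4, num=2
  val=1, num=3
  val=0, num=4

Final answer: 0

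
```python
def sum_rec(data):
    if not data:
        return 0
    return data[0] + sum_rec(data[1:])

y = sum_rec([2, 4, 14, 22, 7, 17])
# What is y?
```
Call trace:
sum_rec(data=[2, 4, 14, 22, 7, 17])
  sum_rec(data=[4, 14, 22, 7, 17])
    sum_rec(data=[14, 22, 7, 17])
      sum_rec(data=[22, 7, 17])
        sum_rec(data=[7, 17])
          sum_rec(data=[17])
            sum_rec(data=[])
            -> return 0
          -> return 17
        -> return 24
      -> return 46
    -> return 60
  -> return 64
-> return 66

Final answer: 66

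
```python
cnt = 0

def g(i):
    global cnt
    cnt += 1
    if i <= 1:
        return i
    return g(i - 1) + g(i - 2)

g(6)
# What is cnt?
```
Call trace (a repeated sub-call is expanded the first time; later identical calls just restate its return value):
g(i=6)
  g(i=5)
    g(i=4)
      g(i=3)
        g(i=2)
          g(i=1)
          -> return 1
          g(i=0)
          -> return 0
        -> return 1
        g(i=1)
        -> return 1
      -> return 2
      g(i=2) -> return 1  (same call as traced above)
    -> return 3
    g(i=3) -> return 2  (same call as traced above)
  -> return 5
  g(i=4) -> return 3  (same call as traced above)
-> return 8

cnt is incremented once per call, so count the calls in each subtree. Let C(i) = number of calls made by g(i).
C(0) = C(1) = 1 (base case, no recursion); C(i) = 1 + C(i - 1) + C(i - 2) otherwise.
C(2) = 1 + C(1) + C(0) = 1 + 1 + 1 = 3
C(3) = 1 + C(2) + C(1) = 1 + 3 + 1 = 5
C(4) = 1 + C(3) + C(2) = 1 + 5 + 3 = 9
C(5) = 1 + C(4) + C(3) = 1 + 9 + 5 = 15
C(6) = 1 + C(5) + C(4) = 1 + 15 + 9 = 25
cnt = C(6) = 25

Final answer: 25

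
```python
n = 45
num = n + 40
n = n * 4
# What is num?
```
Trace:
  n=45
  n=45, num=85
  n=180, num=85

Final answer: 85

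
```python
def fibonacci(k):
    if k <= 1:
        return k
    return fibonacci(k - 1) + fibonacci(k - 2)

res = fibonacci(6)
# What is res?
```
Call trace (a repeated sub-call is expanded the first time; later identical calls just restate its return value):
fibonacci(k=6)
  fibonacci(k=5)
    fibonacci(k=4)
      fibonacci(k=3)
        fibonacci(k=2)
          fibonacci(k=1)
          -> return 1
          fibonacci(k=0)
          -> return 0
        -> return 1
        fibonacci(k=1)
        -> return 1
      -> return 2
      fibonacci(k=2) -> return 1  (same call as traced above)
    -> return 3
    fibonacci(k=3) -> return 2  (same call as traced above)
  -> return 5
  fibonacci(k=4) -> return 3  (same call as traced above)
-> return 8

Final answer: 8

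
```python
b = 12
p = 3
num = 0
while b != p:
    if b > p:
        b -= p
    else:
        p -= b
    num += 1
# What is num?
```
Trace:
  b=12
  b=12, p=3
  b=12, p=3, num=0
  b=9, p=3, num=1
  b=6, p=3, num=2
  b=3, p=3, num=3

Final answer: 3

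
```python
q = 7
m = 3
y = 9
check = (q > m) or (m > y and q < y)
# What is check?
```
Trace:
  q=7
  q=7, m=3
  q=7, m=3, y=9
  q=7, m=3, y=9, check=True

Final answer: True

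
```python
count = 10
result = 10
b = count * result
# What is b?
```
Trace:
  count=10
  count=10, result=10
  count=10, result=10, b=100

Final answer: 100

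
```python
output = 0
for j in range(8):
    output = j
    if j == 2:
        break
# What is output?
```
Trace:
  output=0
  output=0, j=0
  output=1, j=1
  output=2, j=2

Final answer: 2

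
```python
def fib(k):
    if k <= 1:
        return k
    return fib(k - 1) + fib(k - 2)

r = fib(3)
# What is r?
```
Call trace:
fib(k=3)
  fib(k=2)
    fib(k=1)
    -> return 1
    fib(k=0)
    -> return 0
  -> return 1
  fib(k=1)
  -> return 1
-> return 2

Final answer: 2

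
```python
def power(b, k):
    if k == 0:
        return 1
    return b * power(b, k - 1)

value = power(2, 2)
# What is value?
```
Call trace:
power(b=2, k=2)
  power(b=2, k=1)
    power(b=2, k=0)
    -> return 1
  -> return 2
-> return 4

Final answer: 4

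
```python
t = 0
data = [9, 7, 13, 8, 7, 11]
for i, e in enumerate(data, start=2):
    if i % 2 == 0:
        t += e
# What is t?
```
Trace:
  t=0
  t=9, i=2, e=9
  t=9, i=3, e=7
  t=22, i=4, e=13
  t=22, i=5, e=8
  t=29, i=6, e=7
  t=29, i=7, e=11

Final answer: 29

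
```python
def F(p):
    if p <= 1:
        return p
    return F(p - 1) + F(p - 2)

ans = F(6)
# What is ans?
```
Call trace (a repeated sub-call is expanded the first time; later identical calls just restate its return value):
F(p=6)
  F(p=5)
    F(p=4)
      F(p=3)
        F(p=2)
          F(p=1)
          -> return 1
          F(p=0)
          -> return 0
        -> return 1
        F(p=1)
        -> return 1
      -> return 2
      F(p=2) -> return 1  (same call as traced above)
    -> return 3
    F(p=3) -> return 2  (same call as traced above)
  -> return 5
  F(p=4) -> return 3  (same call as traced above)
-> return 8

Final answer: 8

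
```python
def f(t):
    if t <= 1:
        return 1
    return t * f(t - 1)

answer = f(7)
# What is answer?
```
Call trace:
f(t=7)
  f(t=6)
    f(t=5)
      f(t=4)
        f(t=3)
          f(t=2)
            f(t=1)
            -> return 1
          -> return 2
        -> return 6
      -> return 24
    -> return 120
  -> return 720
-> return 5040

Final answer: 5040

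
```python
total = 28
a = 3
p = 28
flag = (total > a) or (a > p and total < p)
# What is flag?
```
Trace:
  total=28
  total=28, a=3
  total=28, a=3, p=28
  total=28, a=3, p=28, flag=True

Final answer: True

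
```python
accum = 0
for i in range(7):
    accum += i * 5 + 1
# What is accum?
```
Trace:
  accum=0
  accum=1, i=0
  accum=7, i=1
  accum=18, i=2
  accum=34, i=3
  accum=55, i=4
  accum=81, i=5
  accum=112, i=6

Final answer: 112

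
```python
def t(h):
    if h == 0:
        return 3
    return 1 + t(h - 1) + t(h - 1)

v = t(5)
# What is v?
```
Call trace (a repeated sub-call is expanded the first time; later identical calls just restate its return value):
t(h=5)
  t(h=4)
    t(h=3)
      t(h=2)
        t(h=1)
          t(h=0)
          -> return 3
          t(h=0)
          -> return 3
        -> return 7
        t(h=1) -> return 7  (same call as traced above)
      -> return 15
      t(h=2) -> return 15  (same call as traced above)
    -> return 31
    t(h=3) -> return 31  (same call as traced above)
  -> return 63
  t(h=4) -> return 63  (same call as traced above)
-> return 127

Final answer: 127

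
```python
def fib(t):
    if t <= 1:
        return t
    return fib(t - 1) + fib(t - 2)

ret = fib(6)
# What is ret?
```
Call trace (a repeated sub-call is expanded the first time; later identical calls just restate its return value):
fib(t=6)
  fib(t=5)
    fib(t=4)
      fib(t=3)
        fib(t=2)
          fib(t=1)
          -> return 1
          fib(t=0)
          -> return 0
        -> return 1
        fib(t=1)
        -> return 1
      -> return 2
      fib(t=2) -> return 1  (same call as traced above)
    -> return 3
    fib(t=3) -> return 2  (same call as traced above)
  -> return 5
  fib(t=4) -> return 3  (same call as traced above)
-> return 8

Final answer: 8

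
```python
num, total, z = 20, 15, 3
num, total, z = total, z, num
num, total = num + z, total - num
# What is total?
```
Trace:
  num=20, total=15, z=3
  num=15, total=3, z=20
  num=35, total=-12, z=20

Final answer: -12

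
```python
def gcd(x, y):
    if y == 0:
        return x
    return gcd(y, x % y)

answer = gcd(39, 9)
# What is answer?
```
Call trace:
gcd(x=39, y=9)
  gcd(x=9, y=3)
    gcd(x=3, y=0)
    -> return 3
  -> return 3
-> return 3

Final answer: 3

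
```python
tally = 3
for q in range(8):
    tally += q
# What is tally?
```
Trace:
  tally=3
  tally=3, q=0
  tally=4, q=1
  tally=6, q=2
  tally=9, q=3
  tally=13, q=4
  tally=18, q=5
  tally=24, q=6
  tally=31, q=7

Final answer: 31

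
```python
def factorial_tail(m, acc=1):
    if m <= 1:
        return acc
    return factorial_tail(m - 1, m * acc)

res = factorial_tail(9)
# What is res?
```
Call trace:
factorial_tail(m=9, acc=1)
  factorial_tail(m=8, acc=9)
    factorial_tail(m=7, acc=72)
      factorial_tail(m=6, acc=504)
        factorial_tail(m=5, acc=3024)
          factorial_tail(m=4, acc=15120)
            factorial_tail(m=3, acc=60480)
              factorial_tail(m=2, acc=181440)
                factorial_tail(m=1, acc=362880)
                -> return 362880
              -> return 362880
            -> return 362880
          -> return 362880
        -> return 362880
      -> return 362880
    -> return 362880
  -> return 362880
-> return 362880

Final answer: 362880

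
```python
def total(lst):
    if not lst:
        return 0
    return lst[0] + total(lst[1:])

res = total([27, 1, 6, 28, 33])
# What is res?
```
Call trace:
total(lst=[27, 1, 6, 28, 33])
  total(lst=[1, 6, 28, 33])
    total(lst=[6, 28, 33])
      total(lst=[28, 33])
        total(lst=[33])
          total(lst=[])
          -> return 0
        -> return 33
      -> return 61
    -> return 67
  -> return 68
-> return 95

Final answer: 95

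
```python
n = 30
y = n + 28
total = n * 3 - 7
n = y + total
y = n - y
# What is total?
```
Trace:
  n=30
  n=30, y=58
  n=30, y=58, total=83
  n=141, y=58, total=83
  n=141, y=83, total=83

Final answer: 83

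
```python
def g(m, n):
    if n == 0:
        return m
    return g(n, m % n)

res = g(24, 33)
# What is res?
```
Call trace:
g(m=24, n=33)
  g(m=33, n=24)
    g(m=24, n=9)
      g(m=9, n=6)
        g(m=6, n=3)
          g(m=3, n=0)
          -> return 3
        -> return 3
      -> return 3
    -> return 3
  -> return 3
-> return 3

Final answer: 3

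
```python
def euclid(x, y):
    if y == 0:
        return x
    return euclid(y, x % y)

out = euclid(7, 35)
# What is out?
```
Call trace:
euclid(x=7, y=35)
  euclid(x=35, y=7)
    euclid(x=7, y=0)
    -> return 7
  -> return 7
-> return 7

Final answer: 7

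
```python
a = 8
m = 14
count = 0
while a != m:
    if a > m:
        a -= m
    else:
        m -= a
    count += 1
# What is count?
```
Trace:
  a=8
  a=8, m=14
  a=8, m=14, count=0
  a=8, m=6, count=1
  a=2, m=6, count=2
  a=2, m=4, count=3
  a=2, m=2, count=4

Final answer: 4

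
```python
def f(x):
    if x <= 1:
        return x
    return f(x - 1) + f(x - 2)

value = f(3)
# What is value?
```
Call trace:
f(x=3)
  f(x=2)
    f(x=1)
    -> return 1
    f(x=0)
    -> return 0
  -> return 1
  f(x=1)
  -> return 1
-> return 2

Final answer: 2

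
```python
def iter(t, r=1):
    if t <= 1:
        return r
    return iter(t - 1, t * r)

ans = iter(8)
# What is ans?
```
Call trace:
iter(t=8, r=1)
  iter(t=7, r=8)
    iter(t=6, r=56)
      iter(t=5, r=336)
        iter(t=4, r=1680)
          iter(t=3, r=6720)
            iter(t=2, r=20160)
              iter(t=1, r=40320)
              -> return 40320
            -> return 40320
          -> return 40320
        -> return 40320
      -> return 40320
    -> return 40320
  -> return 40320
-> return 40320

Final answer: 40320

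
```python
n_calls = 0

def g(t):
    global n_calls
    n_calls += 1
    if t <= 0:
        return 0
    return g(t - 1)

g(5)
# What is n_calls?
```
Call trace:
g(t=5)
  g(t=4)
    g(t=3)
      g(t=2)
        g(t=1)
          g(t=0)
          -> return 0
        -> return 0
      -> return 0
    -> return 0
  -> return 0
-> return 0

n_calls is incremented once per call. g is entered once for each t = 5, 4, 3, 2, 1, 0 (the t <= 0 call returns without recursing), i.e. 5 + 1 calls.
n_calls = 6

Final answer: 6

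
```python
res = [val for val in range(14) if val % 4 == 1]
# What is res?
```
Trace:
  val=0
  val=1
  val=2
  val=3
  val=4
  val=5
  val=6
  val=7
  val=8
  val=9
  val=10
  val=11
  val=12
  val=13
  res=[1, 5, 9, 13]

Final answer: [1, 5, 9, 13]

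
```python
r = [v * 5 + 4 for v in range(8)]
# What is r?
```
Trace:
  v=0
  v=1
  v=2
  v=3
  v=4
  v=5
  v=6
  v=7
  r=[4, 9, 14, 19, 24, 29, 34, 39]

Final answer: [4, 9, 14, 19, 24, 29, 34, 39]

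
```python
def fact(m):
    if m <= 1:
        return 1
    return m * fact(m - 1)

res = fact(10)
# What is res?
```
Call trace:
fact(m=10)
  fact(m=9)
    fact(m=8)
      fact(m=7)
        fact(m=6)
          fact(m=5)
            fact(m=4)
              fact(m=3)
                fact(m=2)
                  fact(m=1)
                  -> return 1
                -> return 2
              -> return 6
            -> return 24
          -> return 120
        -> return 720
      -> return 5040
    -> return 40320
  -> return 362880
-> return 3628800

Final answer: 3628800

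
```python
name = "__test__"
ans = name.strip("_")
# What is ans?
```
Trace:
  name='__test__'
  name='__test__', ans='test'

Final answer: 'test'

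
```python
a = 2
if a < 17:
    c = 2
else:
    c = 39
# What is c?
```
Trace:
  a=2
  a=2, c=2

Final answer: 2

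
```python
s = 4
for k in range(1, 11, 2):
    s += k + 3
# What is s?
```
Trace:
  s=4
  s=8, k=1
  s=14, k=3
  s=22, k=5
  s=32, k=7
  s=44, k=9

Final answer: 44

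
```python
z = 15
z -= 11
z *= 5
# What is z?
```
Trace:
  z=15
  z=4
  z=20

Final answer: 20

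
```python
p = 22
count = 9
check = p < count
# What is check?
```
Trace:
  p=22
  p=22, count=9
  p=22, count=9, check=False

Final answer: False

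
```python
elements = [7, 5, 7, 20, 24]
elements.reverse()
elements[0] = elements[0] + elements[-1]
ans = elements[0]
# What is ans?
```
Trace:
  elements=[7, 5, 7, 20, 24]
  elements=[24, 20, 7, 5, 7]
  elements=[31, 20, 7, 5, 7]
  elements=[31, 20, 7, 5, 7], ans=31

Final answer: 31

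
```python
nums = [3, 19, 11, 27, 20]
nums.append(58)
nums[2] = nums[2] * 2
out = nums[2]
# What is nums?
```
Trace:
  nums=[3, 19, 11, 27, 20]
  nums=[3, 19, 11, 27, 20, 58]
  nums=[3, 19, 22, 27, 20, 58]
  nums=[3, 19, 22, 27, 20, 58], out=22

Final answer: [3, 19, 22, 27, 20, 58]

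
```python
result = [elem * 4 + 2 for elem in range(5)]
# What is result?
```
Trace:
  elem=0
  elem=1
  elem=2
  elem=3
  elem=4
  result=[2, 6, 10, 14, 18]

Final answer: [2, 6, 10, 14, 18]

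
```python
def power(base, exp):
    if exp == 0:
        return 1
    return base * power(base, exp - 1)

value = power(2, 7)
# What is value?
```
Call trace:
power(base=2, exp=7)
  power(base=2, exp=6)
    power(base=2, exp=5)
      power(base=2, exp=4)
        power(base=2, exp=3)
          power(base=2, exp=2)
            power(base=2, exp=1)
              power(base=2, exp=0)
              -> return 1
            -> return 2
          -> return 4
        -> return 8
      -> return 16
    -> return 32
  -> return 64
-> return 128

Final answer: 128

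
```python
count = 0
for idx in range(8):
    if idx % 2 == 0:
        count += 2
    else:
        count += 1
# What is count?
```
Trace:
  count=0
  count=2, idx=0
  count=3, idx=1
  count=5, idx=2
  count=6, idx=3
  count=8, idx=4
  count=9, idx=5
  count=11, idx=6
  count=12, idx=7

Final answer: 12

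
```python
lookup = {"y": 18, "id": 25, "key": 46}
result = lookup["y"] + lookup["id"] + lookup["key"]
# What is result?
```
Trace:
  lookup={'y': 18, 'id': 25, 'key': 46}
  lookup={'y': 18, 'id': 25, 'key': 46}, result=89

Final answer: 89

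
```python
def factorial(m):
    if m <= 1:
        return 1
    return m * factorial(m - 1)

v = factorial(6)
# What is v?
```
Call trace:
factorial(m=6)
  factorial(m=5)
    factorial(m=4)
      factorial(m=3)
        factorial(m=2)
          factorial(m=1)
          -> return 1
        -> return 2
      -> return 6
    -> return 24
  -> return 120
-> return 720

Final answer: 720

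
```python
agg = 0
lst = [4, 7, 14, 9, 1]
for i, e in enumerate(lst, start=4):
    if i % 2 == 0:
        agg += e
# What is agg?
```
Trace:
  agg=0
  agg=4, i=4, e=4
  agg=4, i=5, e=7
  agg=18, i=6, e=14
  agg=18, i=7, e=9
  agg=19, i=8, e=1

Final answer: 19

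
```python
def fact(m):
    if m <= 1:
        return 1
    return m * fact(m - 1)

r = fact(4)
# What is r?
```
Call trace:
fact(m=4)
  fact(m=3)
    fact(m=2)
      fact(m=1)
      -> return 1
    -> return 2
  -> return 6
-> return 24

Final answer: 24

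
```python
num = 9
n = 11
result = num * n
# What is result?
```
Trace:
  num=9
  num=9, n=11
  num=9, n=11, result=99

Final answer: 99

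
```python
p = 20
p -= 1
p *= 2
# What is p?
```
Trace:
  p=20
  p=19
  p=38

Final answer: 38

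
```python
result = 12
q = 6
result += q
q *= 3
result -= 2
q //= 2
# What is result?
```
Trace:
  result=12
  result=12, q=6
  result=18, q=6
  result=18, q=18
  result=16, q=18
  result=16, q=9

Final answer: 16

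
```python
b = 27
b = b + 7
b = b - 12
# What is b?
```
Trace:
  b=27
  b=34
  b=22

Final answer: 22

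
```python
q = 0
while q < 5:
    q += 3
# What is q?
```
Trace:
  q=0
  q=3
  q=6

Final answer: 6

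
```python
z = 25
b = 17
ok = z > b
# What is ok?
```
Trace:
  z=25
  z=25, b=17
  z=25, b=17, ok=True

Final answer: True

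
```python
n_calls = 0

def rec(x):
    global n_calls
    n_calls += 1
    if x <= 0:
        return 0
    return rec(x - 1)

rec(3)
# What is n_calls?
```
Call trace:
rec(x=3)
  rec(x=2)
    rec(x=1)
      rec(x=0)
      -> return 0
    -> return 0
  -> return 0
-> return 0

n_calls is incremented once per call. rec is entered once for each x = 3, 2, 1, 0 (the x <= 0 call returns without recursing), i.e. 3 + 1 calls.
n_calls = 4

Final answer: 4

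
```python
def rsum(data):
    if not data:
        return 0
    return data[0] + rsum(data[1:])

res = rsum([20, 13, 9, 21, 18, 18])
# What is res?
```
Call trace:
rsum(data=[20, 13, 9, 21, 18, 18])
  rsum(data=[13, 9, 21, 18, 18])
    rsum(data=[9, 21, 18, 18])
      rsum(data=[21, 18, 18])
        rsum(data=[18, 18])
          rsum(data=[18])
            rsum(data=[])
            -> return 0
          -> return 18
        -> return 36
      -> return 57
    -> return 66
  -> return 79
-> return 99

Final answer: 99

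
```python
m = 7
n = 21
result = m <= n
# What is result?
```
Trace:
  m=7
  m=7, n=21
  m=7, n=21, result=True

Final answer: True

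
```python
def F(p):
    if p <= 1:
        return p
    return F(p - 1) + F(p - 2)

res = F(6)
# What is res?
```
Call trace (a repeated sub-call is expanded the first time; later identical calls just restate its return value):
F(p=6)
  F(p=5)
    F(p=4)
      F(p=3)
        F(p=2)
          F(p=1)
          -> return 1
          F(p=0)
          -> return 0
        -> return 1
        F(p=1)
        -> return 1
      -> return 2
      F(p=2) -> return 1  (same call as traced above)
    -> return 3
    F(p=3) -> return 2  (same call as traced above)
  -> return 5
  F(p=4) -> return 3  (same call as traced above)
-> return 8

Final answer: 8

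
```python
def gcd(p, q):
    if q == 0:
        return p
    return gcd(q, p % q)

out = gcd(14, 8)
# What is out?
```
Call trace:
gcd(p=14, q=8)
  gcd(p=8, q=6)
    gcd(p=6, q=2)
      gcd(p=2, q=0)
      -> return 2
    -> return 2
  -> return 2
-> return 2

Final answer: 2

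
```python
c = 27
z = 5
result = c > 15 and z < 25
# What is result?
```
Trace:
  c=27
  c=27, z=5
  c=27, z=5, result=True

Final answer: True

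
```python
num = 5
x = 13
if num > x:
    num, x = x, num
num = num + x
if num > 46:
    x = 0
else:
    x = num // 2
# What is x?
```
Trace:
  num=5
  num=5, x=13
  num=5, x=13
  num=18, x=13
  num=18, x=9

Final answer: 9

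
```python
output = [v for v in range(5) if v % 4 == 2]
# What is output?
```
Trace:
  v=0
  v=1
  v=2
  v=3
  v=4
  output=[2]

Final answer: [2]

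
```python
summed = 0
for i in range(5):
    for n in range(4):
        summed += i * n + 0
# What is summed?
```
Trace:
  summed=0
  summed=0, i=0, n=0
  summed=0, i=0, n=1
  summed=0, i=0, n=2
  summed=0, i=0, n=3
  summed=0, i=1, n=0
  summed=1, i=1, n=1
  summed=3, i=1, n=2
  summed=6, i=1, n=3
  summed=6, i=2, n=0
  summed=8, i=2, n=1
  summed=12, i=2, n=2
  summed=18, i=2, n=3
  summed=18, i=3, n=0
  summed=21, i=3, n=1
  summed=27, i=3, n=2
  summed=36, i=3, n=3
  summed=36, i=4, n=0
  summed=40, i=4, n=1
  summed=48, i=4, n=2
  summed=60, i=4, n=3

Final answer: 60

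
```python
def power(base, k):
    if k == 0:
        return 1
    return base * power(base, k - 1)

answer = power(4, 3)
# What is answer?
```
Call trace:
power(base=4, k=3)
  power(base=4, k=2)
    power(base=4, k=1)
      power(base=4, k=0)
      -> return 1
    -> return 4
  -> return 16
-> return 64

Final answer: 64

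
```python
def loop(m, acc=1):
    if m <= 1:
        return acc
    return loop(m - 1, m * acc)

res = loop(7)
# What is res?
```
Call trace:
loop(m=7, acc=1)
  loop(m=6, acc=7)
    loop(m=5, acc=42)
      loop(m=4, acc=210)
        loop(m=3, acc=840)
          loop(m=2, acc=2520)
            loop(m=1, acc=5040)
            -> return 5040
          -> return 5040
        -> return 5040
      -> return 5040
    -> return 5040
  -> return 5040
-> return 5040

Final answer: 5040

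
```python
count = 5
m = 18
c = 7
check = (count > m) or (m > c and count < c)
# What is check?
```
Trace:
  count=5
  count=5, m=18
  count=5, m=18, c=7
  count=5, m=18, c=7, check=True

Final answer: True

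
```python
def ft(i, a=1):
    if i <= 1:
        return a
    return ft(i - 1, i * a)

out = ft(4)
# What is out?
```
Call trace:
ft(i=4, a=1)
  ft(i=3, a=4)
    ft(i=2, a=12)
      ft(i=1, a=24)
      -> return 24
    -> return 24
  -> return 24
-> return 24

Final answer: 24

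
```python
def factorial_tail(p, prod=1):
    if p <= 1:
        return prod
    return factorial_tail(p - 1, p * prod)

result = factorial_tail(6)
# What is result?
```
Call trace:
factorial_tail(p=6, prod=1)
  factorial_tail(p=5, prod=6)
    factorial_tail(p=4, prod=30)
      factorial_tail(p=3, prod=120)
        factorial_tail(p=2, prod=360)
          factorial_tail(p=1, prod=720)
          -> return 720
        -> return 720
      -> return 720
    -> return 720
  -> return 720
-> return 720

Final answer: 720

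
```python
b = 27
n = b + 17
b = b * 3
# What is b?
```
Trace:
  b=27
  b=27, n=44
  b=81, n=44

Final answer: 81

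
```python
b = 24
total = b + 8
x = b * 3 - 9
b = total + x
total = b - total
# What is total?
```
Trace:
  b=24
  b=24, total=32
  b=24, total=32, x=63
  b=95, total=32, x=63
  b=95, total=63, x=63

Final answer: 63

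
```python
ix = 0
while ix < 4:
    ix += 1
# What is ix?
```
Trace:
  ix=0
  ix=1
  ix=2
  ix=3
  ix=4

Final answer: 4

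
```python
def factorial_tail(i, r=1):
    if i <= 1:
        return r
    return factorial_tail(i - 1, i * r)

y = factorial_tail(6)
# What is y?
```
Call trace:
factorial_tail(i=6, r=1)
  factorial_tail(i=5, r=6)
    factorial_tail(i=4, r=30)
      factorial_tail(i=3, r=120)
        factorial_tail(i=2, r=360)
          factorial_tail(i=1, r=720)
          -> return 720
        -> return 720
      -> return 720
    -> return 720
  -> return 720
-> return 720

Final answer: 720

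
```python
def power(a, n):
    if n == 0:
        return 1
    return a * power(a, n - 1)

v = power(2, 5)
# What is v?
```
Call trace:
power(a=2, n=5)
  power(a=2, n=4)
    power(a=2, n=3)
      power(a=2, n=2)
        power(a=2, n=1)
          power(a=2, n=0)
          -> return 1
        -> return 2
      -> return 4
    -> return 8
  -> return 16
-> return 32

Final answer: 32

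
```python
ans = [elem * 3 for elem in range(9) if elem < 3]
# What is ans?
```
Trace:
  elem=0
  elem=1
  elem=2
  elem=3
  elem=4
  elem=5
  elem=6
  elem=7
  elem=8
  ans=[0, 3, 6]

Final answer: [0, 3, 6]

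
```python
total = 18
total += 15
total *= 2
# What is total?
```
Trace:
  total=18
  total=33
  total=66

Final answer: 66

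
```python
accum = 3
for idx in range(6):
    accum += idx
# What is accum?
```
Trace:
  accum=3
  accum=3, idx=0
  accum=4, idx=1
  accum=6, idx=2
  accum=9, idx=3
  accum=13, idx=4
  accum=18, idx=5

Final answer: 18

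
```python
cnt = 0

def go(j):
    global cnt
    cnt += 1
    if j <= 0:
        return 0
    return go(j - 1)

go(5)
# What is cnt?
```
Call trace:
go(j=5)
  go(j=4)
    go(j=3)
      go(j=2)
        go(j=1)
          go(j=0)
          -> return 0
        -> return 0
      -> return 0
    -> return 0
  -> return 0
-> return 0

cnt is incremented once per call. go is entered once for each j = 5, 4, 3, 2, 1, 0 (the j <= 0 call returns without recursing), i.e. 5 + 1 calls.
cnt = 6

Final answer: 6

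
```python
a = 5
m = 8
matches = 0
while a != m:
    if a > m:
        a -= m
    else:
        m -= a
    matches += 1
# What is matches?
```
Trace:
  a=5
  a=5, m=8
  a=5, m=8, matches=0
  a=5, m=3, matches=1
  a=2, m=3, matches=2
  a=2, m=1, matches=3
  a=1, m=1, matches=4

Final answer: 4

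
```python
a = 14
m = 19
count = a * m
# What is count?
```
Trace:
  a=14
  a=14, m=19
  a=14, m=19, count=266

Final answer: 266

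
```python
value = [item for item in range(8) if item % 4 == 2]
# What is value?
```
Trace:
  item=0
  item=1
  item=2
  item=3
  item=4
  item=5
  item=6
  item=7
  value=[2, 6]

Final answer: [2, 6]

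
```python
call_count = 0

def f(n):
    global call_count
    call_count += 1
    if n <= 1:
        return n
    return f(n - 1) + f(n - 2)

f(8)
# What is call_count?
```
Call trace (a repeated sub-call is expanded the first time; later identical calls just restate its return value):
f(n=8)
  f(n=7)
    f(n=6)
      f(n=5)
        f(n=4)
          f(n=3)
            f(n=2)
              f(n=1)
              -> return 1
              f(n=0)
              -> return 0
            -> return 1
            f(n=1)
            -> return 1
          -> return 2
          f(n=2) -> return 1  (same call as traced above)
        -> return 3
        f(n=3) -> return 2  (same call as traced above)
      -> return 5
      f(n=4) -> return 3  (same call as traced above)
    -> return 8
    f(n=5) -> return 5  (same call as traced above)
  -> return 13
  f(n=6) -> return 8  (same call as traced above)
-> return 21

call_count is incremented once per call, so count the calls in each subtree. Let C(n) = number of calls made by f(n).
C(0) = C(1) = 1 (base case, no recursion); C(n) = 1 + C(n - 1) + C(n - 2) otherwise.
C(2) = 1 + C(1) + C(0) = 1 + 1 + 1 = 3
C(3) = 1 + C(2) + C(1) = 1 + 3 + 1 = 5
C(4) = 1 + C(3) + C(2) = 1 + 5 + 3 = 9
C(5) = 1 + C(4) + C(3) = 1 + 9 + 5 = 15
C(6) = 1 + C(5) + C(4) = 1 + 15 + 9 = 25
C(7) = 1 + C(6) + C(5) = 1 + 25 + 15 = 41
C(8) = 1 + C(7) + C(6) = 1 + 41 + 25 = 67
call_count = C(8) = 67

Final answer: 67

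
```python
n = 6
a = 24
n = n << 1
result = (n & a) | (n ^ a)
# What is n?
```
Trace:
  n=6
  n=6, a=24
  n=12, a=24
  n=12, a=24, result=28

Final answer: 12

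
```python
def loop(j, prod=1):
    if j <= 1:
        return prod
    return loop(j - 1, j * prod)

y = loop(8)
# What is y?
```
Call trace:
loop(j=8, prod=1)
  loop(j=7, prod=8)
    loop(j=6, prod=56)
      loop(j=5, prod=336)
        loop(j=4, prod=1680)
          loop(j=3, prod=6720)
            loop(j=2, prod=20160)
              loop(j=1, prod=40320)
              -> return 40320
            -> return 40320
          -> return 40320
        -> return 40320
      -> return 40320
    -> return 40320
  -> return 40320
-> return 40320

Final answer: 40320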